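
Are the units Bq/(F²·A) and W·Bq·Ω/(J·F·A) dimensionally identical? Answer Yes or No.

Left side:
  F = C/V (capacitance = charge per voltage),
      = A·s/(kg·m²·s⁻³·A⁻¹) (substituting C and V),
      = kg⁻¹·m⁻²·s⁴·A².
  So F⁻² = kg²·m⁴·s⁻⁸·A⁻⁴.
  Bq = 1/s = s⁻¹ (activity is decays per second).
  Combining: F⁻²·Bq·A⁻¹ = (kg²·m⁴·s⁻⁸·A⁻⁴) · s⁻¹ · A⁻¹ = kg²·m⁴·s⁻⁹·A⁻⁵.
Right side:
  J = kg·m²·s⁻².
  So J⁻¹ = kg⁻¹·m⁻²·s².
  W = kg·m²·s⁻³.
  F = kg⁻¹·m⁻²·s⁴·A².
  So F⁻¹ = kg·m²·s⁻⁴·A⁻².
  Bq = s⁻¹.
  Ω = kg·m²·s⁻³·A⁻².
  Combining: J⁻¹·W·F⁻¹·A⁻¹·Bq·Ω = (kg⁻¹·m⁻²·s²) · (kg·m²·s⁻³) · (kg·m²·s⁻⁴·A⁻²) · A⁻¹ · s⁻¹ · (kg·m²·s⁻³·A⁻²) = kg²·m⁴·s⁻⁹·A⁻⁵.
Both reduce to kg²·m⁴·s⁻⁹·A⁻⁵.

Yes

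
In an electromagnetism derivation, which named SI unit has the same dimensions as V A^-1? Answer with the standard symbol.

V = kg·m²·s⁻³·A⁻¹.
Combining: V·A⁻¹ = (kg·m²·s⁻³·A⁻¹) · A⁻¹ = kg·m²·s⁻³·A⁻².
kg·m²·s⁻³·A⁻² is the base-SI form of the ohm.

Ω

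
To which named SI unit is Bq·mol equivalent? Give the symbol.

Bq = s⁻¹.
Combining: Bq·mol = s⁻¹ · mol = s⁻¹·mol.
s⁻¹·mol is the base-SI form of the katal.

kat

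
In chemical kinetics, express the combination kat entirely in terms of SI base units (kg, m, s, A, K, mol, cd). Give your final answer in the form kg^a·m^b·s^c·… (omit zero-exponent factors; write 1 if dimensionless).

s⁻¹·mol

kat = mol/s = s⁻¹·mol (catalytic activity).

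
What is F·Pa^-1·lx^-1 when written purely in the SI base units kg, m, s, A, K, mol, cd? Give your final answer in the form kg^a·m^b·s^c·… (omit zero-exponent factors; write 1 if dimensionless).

F = kg⁻¹·m⁻²·s⁴·A².
Pa = kg·m⁻¹·s⁻².
So Pa⁻¹ = kg⁻¹·m·s².
lx = m⁻²·cd.
So lx⁻¹ = m²·cd⁻¹.
Combining: F·Pa⁻¹·lx⁻¹ = (kg⁻¹·m⁻²·s⁴·A²) · (kg⁻¹·m·s²) · (m²·cd⁻¹) = kg⁻²·m·s⁶·A²·cd⁻¹.

kg⁻²·m·s⁶·A²·cd⁻¹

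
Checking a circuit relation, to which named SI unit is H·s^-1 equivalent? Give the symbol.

Ω

H = Wb/A (inductance = flux per current),
    = kg·m²·s⁻²·A⁻².
Combining: H·s⁻¹ = (kg·m²·s⁻²·A⁻²) · s⁻¹ = kg·m²·s⁻³·A⁻².
kg·m²·s⁻³·A⁻² is the base-SI form of the ohm.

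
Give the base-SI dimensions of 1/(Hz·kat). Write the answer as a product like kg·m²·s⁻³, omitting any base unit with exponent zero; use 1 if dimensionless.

s²·mol⁻¹

Hz = 1/s = s⁻¹ (frequency is cycles per second).
So Hz⁻¹ = s.
kat = mol/s = s⁻¹·mol (catalytic activity).
So kat⁻¹ = s·mol⁻¹.
Combining: Hz⁻¹·kat⁻¹ = s · (s·mol⁻¹) = s²·mol⁻¹.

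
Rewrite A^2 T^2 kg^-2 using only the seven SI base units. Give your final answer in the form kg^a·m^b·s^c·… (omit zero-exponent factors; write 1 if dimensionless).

s⁻⁴

T = Wb/m² (flux density = flux per area),
    = kg·s⁻²·A⁻¹.
So T² = kg²·s⁻⁴·A⁻².
Combining: A²·T²·kg⁻² = A² · (kg²·s⁻⁴·A⁻²) · kg⁻² = s⁻⁴.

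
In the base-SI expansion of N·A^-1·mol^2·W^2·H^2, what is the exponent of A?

-5

N = kg·m/s² = kg·m·s⁻² (force = mass × acceleration).
W = J/s (power = energy per time),
    = kg·m²·s⁻³.
So W² = kg²·m⁴·s⁻⁶.
H = Wb/A (inductance = flux per current),
    = kg·m²·s⁻²·A⁻².
So H² = kg²·m⁴·s⁻⁴·A⁻⁴.
Combining: N·A⁻¹·mol²·W²·H² = (kg·m·s⁻²) · A⁻¹ · mol² · (kg²·m⁴·s⁻⁶) · (kg²·m⁴·s⁻⁴·A⁻⁴) = kg⁵·m⁹·s⁻¹²·A⁻⁵·mol².
The exponent of A is -5.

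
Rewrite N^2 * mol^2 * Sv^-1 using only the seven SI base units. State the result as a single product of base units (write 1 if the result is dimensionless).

kg²·s⁻²·mol²

N = kg·m/s² = kg·m·s⁻² (force = mass × acceleration).
So N² = kg²·m²·s⁻⁴.
Sv = J/kg (equivalent dose = energy per mass),
    = m²·s⁻².
So Sv⁻¹ = m⁻²·s².
Combining: N²·mol²·Sv⁻¹ = (kg²·m²·s⁻⁴) · mol² · (m⁻²·s²) = kg²·s⁻²·mol².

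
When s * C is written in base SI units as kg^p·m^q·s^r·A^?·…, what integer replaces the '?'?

1

C = s·A.
Combining: s·C = s · (s·A) = s²·A.
The exponent of A is 1.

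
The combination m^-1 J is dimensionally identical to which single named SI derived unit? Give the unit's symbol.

J = N·m (work = force × distance),
    = kg·m²·s⁻².
Combining: m⁻¹·J = m⁻¹ · (kg·m²·s⁻²) = kg·m·s⁻².
kg·m·s⁻² is the base-SI form of the newton.

N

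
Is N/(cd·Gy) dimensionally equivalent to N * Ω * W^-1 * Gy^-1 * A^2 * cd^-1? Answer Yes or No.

Left side:
  N = kg·m/s² = kg·m·s⁻² (force = mass × acceleration).
  Gy = J/kg (absorbed dose = energy per mass),
      = m²·s⁻².
  So Gy⁻¹ = m⁻²·s².
  Combining: cd⁻¹·N·Gy⁻¹ = cd⁻¹ · (kg·m·s⁻²) · (m⁻²·s²) = kg·m⁻¹·cd⁻¹.
Right side:
  N = kg·m·s⁻².
  Ω = kg·m²·s⁻³·A⁻².
  W = kg·m²·s⁻³.
  So W⁻¹ = kg⁻¹·m⁻²·s³.
  Gy = m²·s⁻².
  So Gy⁻¹ = m⁻²·s².
  Combining: N·Ω·W⁻¹·Gy⁻¹·A²·cd⁻¹ = (kg·m·s⁻²) · (kg·m²·s⁻³·A⁻²) · (kg⁻¹·m⁻²·s³) · (m⁻²·s²) · A² · cd⁻¹ = kg·m⁻¹·cd⁻¹.
Both reduce to kg·m⁻¹·cd⁻¹.

Yes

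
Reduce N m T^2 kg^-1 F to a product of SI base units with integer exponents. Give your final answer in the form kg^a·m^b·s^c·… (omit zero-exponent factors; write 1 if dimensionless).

kg·s⁻²

N = kg·m·s⁻².
T = kg·s⁻²·A⁻¹.
So T² = kg²·s⁻⁴·A⁻².
F = kg⁻¹·m⁻²·s⁴·A².
Combining: N·m·T²·kg⁻¹·F = (kg·m·s⁻²) · m · (kg²·s⁻⁴·A⁻²) · kg⁻¹ · (kg⁻¹·m⁻²·s⁴·A²) = kg·s⁻².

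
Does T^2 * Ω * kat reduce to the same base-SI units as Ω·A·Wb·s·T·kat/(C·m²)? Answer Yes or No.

Yes

Left side:
  T = Wb/m² (flux density = flux per area),
      = kg·s⁻²·A⁻¹.
  So T² = kg²·s⁻⁴·A⁻².
  Ω = V/A (resistance = voltage per current),
      = kg·m²·s⁻³·A⁻².
  kat = mol/s = s⁻¹·mol (catalytic activity).
  Combining: T²·Ω·kat = (kg²·s⁻⁴·A⁻²) · (kg·m²·s⁻³·A⁻²) · (s⁻¹·mol) = kg³·m²·s⁻⁸·A⁻⁴·mol.
Right side:
  Ω = kg·m²·s⁻³·A⁻².
  C = s·A.
  So C⁻¹ = s⁻¹·A⁻¹.
  Wb = kg·m²·s⁻²·A⁻¹.
  T = kg·s⁻²·A⁻¹.
  kat = s⁻¹·mol.
  Combining: Ω·A·C⁻¹·Wb·m⁻²·s·T·kat = (kg·m²·s⁻³·A⁻²) · A · (s⁻¹·A⁻¹) · (kg·m²·s⁻²·A⁻¹) · m⁻² · s · (kg·s⁻²·A⁻¹) · (s⁻¹·mol) = kg³·m²·s⁻⁸·A⁻⁴·mol.
Both reduce to kg³·m²·s⁻⁸·A⁻⁴·mol.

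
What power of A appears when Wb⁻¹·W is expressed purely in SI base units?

1

Wb = kg·m²·s⁻²·A⁻¹.
So Wb⁻¹ = kg⁻¹·m⁻²·s²·A.
W = kg·m²·s⁻³.
Combining: Wb⁻¹·W = (kg⁻¹·m⁻²·s²·A) · (kg·m²·s⁻³) = s⁻¹·A.
The exponent of A is 1.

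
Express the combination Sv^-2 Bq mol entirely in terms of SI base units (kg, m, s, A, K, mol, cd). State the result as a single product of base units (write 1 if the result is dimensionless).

m⁻⁴·s³·mol

Sv = m²·s⁻².
So Sv⁻² = m⁻⁴·s⁴.
Bq = s⁻¹.
Combining: Sv⁻²·Bq·mol = (m⁻⁴·s⁴) · s⁻¹ · mol = m⁻⁴·s³·mol.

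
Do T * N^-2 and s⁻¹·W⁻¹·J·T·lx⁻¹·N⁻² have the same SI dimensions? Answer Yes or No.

Left side:
  T = kg·s⁻²·A⁻¹.
  N = kg·m·s⁻².
  So N⁻² = kg⁻²·m⁻²·s⁴.
  Combining: T·N⁻² = (kg·s⁻²·A⁻¹) · (kg⁻²·m⁻²·s⁴) = kg⁻¹·m⁻²·s²·A⁻¹.
Right side:
  W = J/s (power = energy per time),
      = kg·m²·s⁻³.
  So W⁻¹ = kg⁻¹·m⁻²·s³.
  J = N·m (work = force × distance),
      = kg·m²·s⁻².
  T = Wb/m² (flux density = flux per area),
      = kg·s⁻²·A⁻¹.
  lx = lm/m² (illuminance = luminous flux per area),
      = m⁻²·cd.
  So lx⁻¹ = m²·cd⁻¹.
  N = kg·m/s² = kg·m·s⁻² (force = mass × acceleration).
  So N⁻² = kg⁻²·m⁻²·s⁴.
  Combining: s⁻¹·W⁻¹·J·T·lx⁻¹·N⁻² = s⁻¹ · (kg⁻¹·m⁻²·s³) · (kg·m²·s⁻²) · (kg·s⁻²·A⁻¹) · (m²·cd⁻¹) · (kg⁻²·m⁻²·s⁴) = kg⁻¹·s²·A⁻¹·cd⁻¹.
Left is kg⁻¹·m⁻²·s²·A⁻¹; right is kg⁻¹·s²·A⁻¹·cd⁻¹ — different.

No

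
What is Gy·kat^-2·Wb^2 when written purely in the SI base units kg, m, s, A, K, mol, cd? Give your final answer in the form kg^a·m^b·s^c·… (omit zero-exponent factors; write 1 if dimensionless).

kg²·m⁶·s⁻⁴·A⁻²·mol⁻²

Gy = J/kg (absorbed dose = energy per mass),
    = m²·s⁻².
kat = mol/s = s⁻¹·mol (catalytic activity).
So kat⁻² = s²·mol⁻².
Wb = V·s (flux: a volt is a weber per second),
    = kg·m²·s⁻²·A⁻¹.
So Wb² = kg²·m⁴·s⁻⁴·A⁻².
Combining: Gy·kat⁻²·Wb² = (m²·s⁻²) · (s²·mol⁻²) · (kg²·m⁴·s⁻⁴·A⁻²) = kg²·m⁶·s⁻⁴·A⁻²·mol⁻².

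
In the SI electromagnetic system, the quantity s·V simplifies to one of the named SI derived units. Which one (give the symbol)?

V = kg·m²·s⁻³·A⁻¹.
Combining: s·V = s · (kg·m²·s⁻³·A⁻¹) = kg·m²·s⁻²·A⁻¹.
kg·m²·s⁻²·A⁻¹ is the base-SI form of the weber.

Wb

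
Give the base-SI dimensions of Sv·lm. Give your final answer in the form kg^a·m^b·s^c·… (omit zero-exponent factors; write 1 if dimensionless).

Sv = J/kg (equivalent dose = energy per mass),
    = m²·s⁻².
lm = cd·sr = cd (luminous flux; sr is dimensionless).
Combining: Sv·lm = (m²·s⁻²) · cd = m²·s⁻²·cd.

m²·s⁻²·cd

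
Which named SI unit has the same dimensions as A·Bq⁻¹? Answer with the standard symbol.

Bq = 1/s = s⁻¹ (activity is decays per second).
So Bq⁻¹ = s.
Combining: A·Bq⁻¹ = A · s = s·A.
s·A is the base-SI form of the coulomb.

C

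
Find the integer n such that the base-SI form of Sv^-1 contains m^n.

-2

Sv = m²·s⁻².
So Sv⁻¹ = m⁻²·s².
The exponent of m is -2.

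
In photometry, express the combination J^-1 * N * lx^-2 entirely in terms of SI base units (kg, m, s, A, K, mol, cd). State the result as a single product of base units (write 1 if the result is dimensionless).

J = N·m (work = force × distance),
    = kg·m²·s⁻².
So J⁻¹ = kg⁻¹·m⁻²·s².
N = kg·m/s² = kg·m·s⁻² (force = mass × acceleration).
lx = lm/m² (illuminance = luminous flux per area),
    = m⁻²·cd.
So lx⁻² = m⁴·cd⁻².
Combining: J⁻¹·N·lx⁻² = (kg⁻¹·m⁻²·s²) · (kg·m·s⁻²) · (m⁴·cd⁻²) = m³·cd⁻².

m³·cd⁻²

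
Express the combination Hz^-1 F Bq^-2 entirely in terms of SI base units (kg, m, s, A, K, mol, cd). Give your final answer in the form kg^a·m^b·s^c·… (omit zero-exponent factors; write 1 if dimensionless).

Hz = 1/s = s⁻¹ (frequency is cycles per second).
So Hz⁻¹ = s.
F = C/V (capacitance = charge per voltage),
    = A·s/(kg·m²·s⁻³·A⁻¹) (substituting C and V),
    = kg⁻¹·m⁻²·s⁴·A².
Bq = 1/s = s⁻¹ (activity is decays per second).
So Bq⁻² = s².
Combining: Hz⁻¹·F·Bq⁻² = s · (kg⁻¹·m⁻²·s⁴·A²) · s² = kg⁻¹·m⁻²·s⁷·A².

kg⁻¹·m⁻²·s⁷·A²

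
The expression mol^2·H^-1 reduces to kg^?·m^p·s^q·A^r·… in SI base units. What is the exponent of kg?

H = kg·m²·s⁻²·A⁻².
So H⁻¹ = kg⁻¹·m⁻²·s²·A².
Combining: mol²·H⁻¹ = mol² · (kg⁻¹·m⁻²·s²·A²) = kg⁻¹·m⁻²·s²·A²·mol².
The exponent of kg is -1.

-1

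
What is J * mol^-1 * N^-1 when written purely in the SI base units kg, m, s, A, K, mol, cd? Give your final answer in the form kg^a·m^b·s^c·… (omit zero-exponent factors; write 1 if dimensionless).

m·mol⁻¹

J = N·m (work = force × distance),
    = kg·m²·s⁻².
N = kg·m/s² = kg·m·s⁻² (force = mass × acceleration).
So N⁻¹ = kg⁻¹·m⁻¹·s².
Combining: J·mol⁻¹·N⁻¹ = (kg·m²·s⁻²) · mol⁻¹ · (kg⁻¹·m⁻¹·s²) = m·mol⁻¹.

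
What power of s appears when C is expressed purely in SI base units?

C = A·s = s·A (charge = current × time).
The exponent of s is 1.

1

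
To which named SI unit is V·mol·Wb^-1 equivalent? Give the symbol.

V = W/A (potential = power per current),
    = kg·m²·s⁻³·A⁻¹.
Wb = V·s (flux: a volt is a weber per second),
    = kg·m²·s⁻²·A⁻¹.
So Wb⁻¹ = kg⁻¹·m⁻²·s²·A.
Combining: V·mol·Wb⁻¹ = (kg·m²·s⁻³·A⁻¹) · mol · (kg⁻¹·m⁻²·s²·A) = s⁻¹·mol.
s⁻¹·mol is the base-SI form of the katal.

kat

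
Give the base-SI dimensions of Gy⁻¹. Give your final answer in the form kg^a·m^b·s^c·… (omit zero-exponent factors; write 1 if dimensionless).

m⁻²·s²

Gy = m²·s⁻².
So Gy⁻¹ = m⁻²·s².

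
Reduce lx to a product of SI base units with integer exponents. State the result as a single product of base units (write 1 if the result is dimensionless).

lx = lm/m² (illuminance = luminous flux per area),
    = m⁻²·cd.

m⁻²·cd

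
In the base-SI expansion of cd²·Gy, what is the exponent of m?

Gy = J/kg (absorbed dose = energy per mass),
    = m²·s⁻².
Combining: cd²·Gy = cd² · (m²·s⁻²) = m²·s⁻²·cd².
The exponent of m is 2.

2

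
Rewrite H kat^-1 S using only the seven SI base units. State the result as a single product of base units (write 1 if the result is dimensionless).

H = Wb/A (inductance = flux per current),
    = kg·m²·s⁻²·A⁻².
kat = mol/s = s⁻¹·mol (catalytic activity).
So kat⁻¹ = s·mol⁻¹.
S = 1/Ω (conductance is reciprocal resistance),
    = kg⁻¹·m⁻²·s³·A².
Combining: H·kat⁻¹·S = (kg·m²·s⁻²·A⁻²) · (s·mol⁻¹) · (kg⁻¹·m⁻²·s³·A²) = s²·mol⁻¹.

s²·mol⁻¹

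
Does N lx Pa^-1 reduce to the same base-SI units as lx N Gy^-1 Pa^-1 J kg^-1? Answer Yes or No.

Yes

Left side:
  N = kg·m/s² = kg·m·s⁻² (force = mass × acceleration).
  lx = lm/m² (illuminance = luminous flux per area),
      = m⁻²·cd.
  Pa = N/m² (pressure = force per area),
      = kg·m⁻¹·s⁻².
  So Pa⁻¹ = kg⁻¹·m·s².
  Combining: N·lx·Pa⁻¹ = (kg·m·s⁻²) · (m⁻²·cd) · (kg⁻¹·m·s²) = cd.
Right side:
  lx = lm/m² (illuminance = luminous flux per area),
      = m⁻²·cd.
  N = kg·m/s² = kg·m·s⁻² (force = mass × acceleration).
  Gy = J/kg (absorbed dose = energy per mass),
      = m²·s⁻².
  So Gy⁻¹ = m⁻²·s².
  Pa = N/m² (pressure = force per area),
      = kg·m⁻¹·s⁻².
  So Pa⁻¹ = kg⁻¹·m·s².
  J = N·m (work = force × distance),
      = kg·m²·s⁻².
  Combining: lx·N·Gy⁻¹·Pa⁻¹·J·kg⁻¹ = (m⁻²·cd) · (kg·m·s⁻²) · (m⁻²·s²) · (kg⁻¹·m·s²) · (kg·m²·s⁻²) · kg⁻¹ = cd.
Both reduce to cd.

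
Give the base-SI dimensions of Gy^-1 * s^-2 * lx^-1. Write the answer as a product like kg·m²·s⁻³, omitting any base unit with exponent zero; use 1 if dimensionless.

cd⁻¹

Gy = J/kg (absorbed dose = energy per mass),
    = m²·s⁻².
So Gy⁻¹ = m⁻²·s².
lx = lm/m² (illuminance = luminous flux per area),
    = m⁻²·cd.
So lx⁻¹ = m²·cd⁻¹.
Combining: Gy⁻¹·s⁻²·lx⁻¹ = (m⁻²·s²) · s⁻² · (m²·cd⁻¹) = cd⁻¹.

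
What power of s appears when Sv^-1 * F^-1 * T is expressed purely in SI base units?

Sv = J/kg (equivalent dose = energy per mass),
    = m²·s⁻².
So Sv⁻¹ = m⁻²·s².
F = C/V (capacitance = charge per voltage),
    = A·s/(kg·m²·s⁻³·A⁻¹) (substituting C and V),
    = kg⁻¹·m⁻²·s⁴·A².
So F⁻¹ = kg·m²·s⁻⁴·A⁻².
T = Wb/m² (flux density = flux per area),
    = kg·s⁻²·A⁻¹.
Combining: Sv⁻¹·F⁻¹·T = (m⁻²·s²) · (kg·m²·s⁻⁴·A⁻²) · (kg·s⁻²·A⁻¹) = kg²·s⁻⁴·A⁻³.
The exponent of s is -4.

-4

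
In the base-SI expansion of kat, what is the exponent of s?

-1

kat = mol/s = s⁻¹·mol (catalytic activity).
The exponent of s is -1.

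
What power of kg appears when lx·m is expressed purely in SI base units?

lx = lm/m² (illuminance = luminous flux per area),
    = m⁻²·cd.
Combining: lx·m = (m⁻²·cd) · m = m⁻¹·cd.
The exponent of kg is 0.

0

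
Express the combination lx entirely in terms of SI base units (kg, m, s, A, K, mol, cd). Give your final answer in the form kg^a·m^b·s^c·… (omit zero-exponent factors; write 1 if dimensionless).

lx = m⁻²·cd.

m⁻²·cd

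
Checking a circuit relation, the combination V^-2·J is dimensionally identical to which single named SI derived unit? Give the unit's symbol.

V = W/A (potential = power per current),
    = kg·m²·s⁻³·A⁻¹.
So V⁻² = kg⁻²·m⁻⁴·s⁶·A².
J = N·m (work = force × distance),
    = kg·m²·s⁻².
Combining: V⁻²·J = (kg⁻²·m⁻⁴·s⁶·A²) · (kg·m²·s⁻²) = kg⁻¹·m⁻²·s⁴·A².
kg⁻¹·m⁻²·s⁴·A² is the base-SI form of the farad.

F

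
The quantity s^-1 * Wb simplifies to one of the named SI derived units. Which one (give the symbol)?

V

Wb = kg·m²·s⁻²·A⁻¹.
Combining: s⁻¹·Wb = s⁻¹ · (kg·m²·s⁻²·A⁻¹) = kg·m²·s⁻³·A⁻¹.
kg·m²·s⁻³·A⁻¹ is the base-SI form of the volt.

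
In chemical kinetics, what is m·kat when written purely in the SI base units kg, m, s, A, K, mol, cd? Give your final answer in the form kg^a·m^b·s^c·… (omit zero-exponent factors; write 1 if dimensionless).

m·s⁻¹·mol

kat = s⁻¹·mol.
Combining: m·kat = m · (s⁻¹·mol) = m·s⁻¹·mol.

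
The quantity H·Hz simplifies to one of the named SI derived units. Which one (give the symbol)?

Ω

H = Wb/A (inductance = flux per current),
    = kg·m²·s⁻²·A⁻².
Hz = 1/s = s⁻¹ (frequency is cycles per second).
Combining: H·Hz = (kg·m²·s⁻²·A⁻²) · s⁻¹ = kg·m²·s⁻³·A⁻².
kg·m²·s⁻³·A⁻² is the base-SI form of the ohm.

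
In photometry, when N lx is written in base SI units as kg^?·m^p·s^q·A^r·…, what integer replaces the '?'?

N = kg·m·s⁻².
lx = m⁻²·cd.
Combining: N·lx = (kg·m·s⁻²) · (m⁻²·cd) = kg·m⁻¹·s⁻²·cd.
The exponent of kg is 1.

1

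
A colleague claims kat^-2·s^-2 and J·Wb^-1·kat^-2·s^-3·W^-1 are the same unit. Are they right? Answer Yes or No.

Left side:
  kat = mol/s = s⁻¹·mol (catalytic activity).
  So kat⁻² = s²·mol⁻².
  Combining: kat⁻²·s⁻² = (s²·mol⁻²) · s⁻² = mol⁻².
Right side:
  J = N·m (work = force × distance),
      = kg·m²·s⁻².
  Wb = V·s (flux: a volt is a weber per second),
      = kg·m²·s⁻²·A⁻¹.
  So Wb⁻¹ = kg⁻¹·m⁻²·s²·A.
  kat = mol/s = s⁻¹·mol (catalytic activity).
  So kat⁻² = s²·mol⁻².
  W = J/s (power = energy per time),
      = kg·m²·s⁻³.
  So W⁻¹ = kg⁻¹·m⁻²·s³.
  Combining: J·Wb⁻¹·kat⁻²·s⁻³·W⁻¹ = (kg·m²·s⁻²) · (kg⁻¹·m⁻²·s²·A) · (s²·mol⁻²) · s⁻³ · (kg⁻¹·m⁻²·s³) = kg⁻¹·m⁻²·s²·A·mol⁻².
Left is mol⁻²; right is kg⁻¹·m⁻²·s²·A·mol⁻² — different.

No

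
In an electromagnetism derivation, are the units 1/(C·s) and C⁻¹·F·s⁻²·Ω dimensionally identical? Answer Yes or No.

Left side:
  C = A·s = s·A (charge = current × time).
  So C⁻¹ = s⁻¹·A⁻¹.
  Combining: C⁻¹·s⁻¹ = (s⁻¹·A⁻¹) · s⁻¹ = s⁻²·A⁻¹.
Right side:
  C = s·A.
  So C⁻¹ = s⁻¹·A⁻¹.
  F = kg⁻¹·m⁻²·s⁴·A².
  Ω = kg·m²·s⁻³·A⁻².
  Combining: C⁻¹·F·s⁻²·Ω = (s⁻¹·A⁻¹) · (kg⁻¹·m⁻²·s⁴·A²) · s⁻² · (kg·m²·s⁻³·A⁻²) = s⁻²·A⁻¹.
Both reduce to s⁻²·A⁻¹.

Yes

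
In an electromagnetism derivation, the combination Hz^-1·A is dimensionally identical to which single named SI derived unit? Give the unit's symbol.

Hz = s⁻¹.
So Hz⁻¹ = s.
Combining: Hz⁻¹·A = s · A = s·A.
s·A is the base-SI form of the coulomb.

C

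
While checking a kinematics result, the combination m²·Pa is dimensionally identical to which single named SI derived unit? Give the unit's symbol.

N

Pa = kg·m⁻¹·s⁻².
Combining: m²·Pa = m² · (kg·m⁻¹·s⁻²) = kg·m·s⁻².
kg·m·s⁻² is the base-SI form of the newton.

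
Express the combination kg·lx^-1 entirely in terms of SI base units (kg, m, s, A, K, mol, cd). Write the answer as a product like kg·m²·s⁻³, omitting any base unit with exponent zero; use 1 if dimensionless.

kg·m²·cd⁻¹

lx = m⁻²·cd.
So lx⁻¹ = m²·cd⁻¹.
Combining: kg·lx⁻¹ = kg · (m²·cd⁻¹) = kg·m²·cd⁻¹.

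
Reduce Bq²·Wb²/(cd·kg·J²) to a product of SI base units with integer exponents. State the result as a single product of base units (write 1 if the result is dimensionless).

kg⁻¹·s⁻²·A⁻²·cd⁻¹

Bq = s⁻¹.
So Bq² = s⁻².
Wb = kg·m²·s⁻²·A⁻¹.
So Wb² = kg²·m⁴·s⁻⁴·A⁻².
J = kg·m²·s⁻².
So J⁻² = kg⁻²·m⁻⁴·s⁴.
Combining: cd⁻¹·Bq²·Wb²·kg⁻¹·J⁻² = cd⁻¹ · s⁻² · (kg²·m⁴·s⁻⁴·A⁻²) · kg⁻¹ · (kg⁻²·m⁻⁴·s⁴) = kg⁻¹·s⁻²·A⁻²·cd⁻¹.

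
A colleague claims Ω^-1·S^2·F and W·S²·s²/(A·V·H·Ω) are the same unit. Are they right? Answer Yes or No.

Left side:
  Ω = kg·m²·s⁻³·A⁻².
  So Ω⁻¹ = kg⁻¹·m⁻²·s³·A².
  S = kg⁻¹·m⁻²·s³·A².
  So S² = kg⁻²·m⁻⁴·s⁶·A⁴.
  F = kg⁻¹·m⁻²·s⁴·A².
  Combining: Ω⁻¹·S²·F = (kg⁻¹·m⁻²·s³·A²) · (kg⁻²·m⁻⁴·s⁶·A⁴) · (kg⁻¹·m⁻²·s⁴·A²) = kg⁻⁴·m⁻⁸·s¹³·A⁸.
Right side:
  W = kg·m²·s⁻³.
  V = kg·m²·s⁻³·A⁻¹.
  So V⁻¹ = kg⁻¹·m⁻²·s³·A.
  H = kg·m²·s⁻²·A⁻².
  So H⁻¹ = kg⁻¹·m⁻²·s²·A².
  S = kg⁻¹·m⁻²·s³·A².
  So S² = kg⁻²·m⁻⁴·s⁶·A⁴.
  Ω = kg·m²·s⁻³·A⁻².
  So Ω⁻¹ = kg⁻¹·m⁻²·s³·A².
  Combining: W·A⁻¹·V⁻¹·H⁻¹·S²·s²·Ω⁻¹ = (kg·m²·s⁻³) · A⁻¹ · (kg⁻¹·m⁻²·s³·A) · (kg⁻¹·m⁻²·s²·A²) · (kg⁻²·m⁻⁴·s⁶·A⁴) · s² · (kg⁻¹·m⁻²·s³·A²) = kg⁻⁴·m⁻⁸·s¹³·A⁸.
Both reduce to kg⁻⁴·m⁻⁸·s¹³·A⁸.

Yes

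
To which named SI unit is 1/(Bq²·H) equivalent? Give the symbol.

F

Bq = s⁻¹.
So Bq⁻² = s².
H = kg·m²·s⁻²·A⁻².
So H⁻¹ = kg⁻¹·m⁻²·s²·A².
Combining: Bq⁻²·H⁻¹ = s² · (kg⁻¹·m⁻²·s²·A²) = kg⁻¹·m⁻²·s⁴·A².
kg⁻¹·m⁻²·s⁴·A² is the base-SI form of the farad.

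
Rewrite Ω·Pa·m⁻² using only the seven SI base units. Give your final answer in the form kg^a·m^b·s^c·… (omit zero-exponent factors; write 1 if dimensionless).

Ω = V/A (resistance = voltage per current),
    = kg·m²·s⁻³·A⁻².
Pa = N/m² (pressure = force per area),
    = kg·m⁻¹·s⁻².
Combining: Ω·Pa·m⁻² = (kg·m²·s⁻³·A⁻²) · (kg·m⁻¹·s⁻²) · m⁻² = kg²·m⁻¹·s⁻⁵·A⁻².

kg²·m⁻¹·s⁻⁵·A⁻²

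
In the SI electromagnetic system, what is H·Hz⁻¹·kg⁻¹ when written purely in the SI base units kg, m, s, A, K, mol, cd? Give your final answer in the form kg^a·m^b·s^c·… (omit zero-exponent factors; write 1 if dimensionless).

m²·s⁻¹·A⁻²

H = Wb/A (inductance = flux per current),
    = kg·m²·s⁻²·A⁻².
Hz = 1/s = s⁻¹ (frequency is cycles per second).
So Hz⁻¹ = s.
Combining: H·Hz⁻¹·kg⁻¹ = (kg·m²·s⁻²·A⁻²) · s · kg⁻¹ = m²·s⁻¹·A⁻².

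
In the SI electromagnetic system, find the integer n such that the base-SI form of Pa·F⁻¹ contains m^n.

1

Pa = N/m² (pressure = force per area),
    = kg·m⁻¹·s⁻².
F = C/V (capacitance = charge per voltage),
    = A·s/(kg·m²·s⁻³·A⁻¹) (substituting C and V),
    = kg⁻¹·m⁻²·s⁴·A².
So F⁻¹ = kg·m²·s⁻⁴·A⁻².
Combining: Pa·F⁻¹ = (kg·m⁻¹·s⁻²) · (kg·m²·s⁻⁴·A⁻²) = kg²·m·s⁻⁶·A⁻².
The exponent of m is 1.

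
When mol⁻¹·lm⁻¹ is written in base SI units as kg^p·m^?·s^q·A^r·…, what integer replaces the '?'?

lm = cd.
So lm⁻¹ = cd⁻¹.
Combining: mol⁻¹·lm⁻¹ = mol⁻¹ · cd⁻¹ = mol⁻¹·cd⁻¹.
The exponent of m is 0.

0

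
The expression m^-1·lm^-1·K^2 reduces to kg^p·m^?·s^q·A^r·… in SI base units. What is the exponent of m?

-1

lm = cd.
So lm⁻¹ = cd⁻¹.
Combining: m⁻¹·lm⁻¹·K² = m⁻¹ · cd⁻¹ · K² = m⁻¹·K²·cd⁻¹.
The exponent of m is -1.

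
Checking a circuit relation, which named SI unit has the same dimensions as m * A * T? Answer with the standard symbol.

T = kg·s⁻²·A⁻¹.
Combining: m·A·T = m · A · (kg·s⁻²·A⁻¹) = kg·m·s⁻².
kg·m·s⁻² is the base-SI form of the newton.

N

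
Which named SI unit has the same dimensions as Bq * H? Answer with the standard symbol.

Ω

Bq = s⁻¹.
H = kg·m²·s⁻²·A⁻².
Combining: Bq·H = s⁻¹ · (kg·m²·s⁻²·A⁻²) = kg·m²·s⁻³·A⁻².
kg·m²·s⁻³·A⁻² is the base-SI form of the ohm.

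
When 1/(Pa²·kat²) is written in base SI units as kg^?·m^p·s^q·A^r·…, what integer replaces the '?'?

Pa = N/m² (pressure = force per area),
    = kg·m⁻¹·s⁻².
So Pa⁻² = kg⁻²·m²·s⁴.
kat = mol/s = s⁻¹·mol (catalytic activity).
So kat⁻² = s²·mol⁻².
Combining: Pa⁻²·kat⁻² = (kg⁻²·m²·s⁴) · (s²·mol⁻²) = kg⁻²·m²·s⁶·mol⁻².
The exponent of kg is -2.

-2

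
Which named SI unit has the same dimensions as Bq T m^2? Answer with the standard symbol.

Bq = 1/s = s⁻¹ (activity is decays per second).
T = Wb/m² (flux density = flux per area),
    = kg·s⁻²·A⁻¹.
Combining: Bq·T·m² = s⁻¹ · (kg·s⁻²·A⁻¹) · m² = kg·m²·s⁻³·A⁻¹.
kg·m²·s⁻³·A⁻¹ is the base-SI form of the volt.

V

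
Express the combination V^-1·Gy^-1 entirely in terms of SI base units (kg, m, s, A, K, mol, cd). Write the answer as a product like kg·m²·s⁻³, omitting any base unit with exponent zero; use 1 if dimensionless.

V = kg·m²·s⁻³·A⁻¹.
So V⁻¹ = kg⁻¹·m⁻²·s³·A.
Gy = m²·s⁻².
So Gy⁻¹ = m⁻²·s².
Combining: V⁻¹·Gy⁻¹ = (kg⁻¹·m⁻²·s³·A) · (m⁻²·s²) = kg⁻¹·m⁻⁴·s⁵·A.

kg⁻¹·m⁻⁴·s⁵·A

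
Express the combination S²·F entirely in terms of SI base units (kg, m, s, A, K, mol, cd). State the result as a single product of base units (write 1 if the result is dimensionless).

kg⁻³·m⁻⁶·s¹⁰·A⁶

S = kg⁻¹·m⁻²·s³·A².
So S² = kg⁻²·m⁻⁴·s⁶·A⁴.
F = kg⁻¹·m⁻²·s⁴·A².
Combining: S²·F = (kg⁻²·m⁻⁴·s⁶·A⁴) · (kg⁻¹·m⁻²·s⁴·A²) = kg⁻³·m⁻⁶·s¹⁰·A⁶.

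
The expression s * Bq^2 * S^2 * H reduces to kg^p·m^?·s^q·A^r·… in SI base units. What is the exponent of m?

Bq = 1/s = s⁻¹ (activity is decays per second).
So Bq² = s⁻².
S = 1/Ω (conductance is reciprocal resistance),
    = kg⁻¹·m⁻²·s³·A².
So S² = kg⁻²·m⁻⁴·s⁶·A⁴.
H = Wb/A (inductance = flux per current),
    = kg·m²·s⁻²·A⁻².
Combining: s·Bq²·S²·H = s · s⁻² · (kg⁻²·m⁻⁴·s⁶·A⁴) · (kg·m²·s⁻²·A⁻²) = kg⁻¹·m⁻²·s³·A².
The exponent of m is -2.

-2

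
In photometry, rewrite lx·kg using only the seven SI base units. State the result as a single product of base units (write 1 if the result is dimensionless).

kg·m⁻²·cd

lx = m⁻²·cd.
Combining: lx·kg = (m⁻²·cd) · kg = kg·m⁻²·cd.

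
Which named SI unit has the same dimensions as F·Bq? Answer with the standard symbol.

S

F = C/V (capacitance = charge per voltage),
    = A·s/(kg·m²·s⁻³·A⁻¹) (substituting C and V),
    = kg⁻¹·m⁻²·s⁴·A².
Bq = 1/s = s⁻¹ (activity is decays per second).
Combining: F·Bq = (kg⁻¹·m⁻²·s⁴·A²) · s⁻¹ = kg⁻¹·m⁻²·s³·A².
kg⁻¹·m⁻²·s³·A² is the base-SI form of the siemens.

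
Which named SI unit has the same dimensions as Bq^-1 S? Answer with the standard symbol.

F

Bq = 1/s = s⁻¹ (activity is decays per second).
So Bq⁻¹ = s.
S = 1/Ω (conductance is reciprocal resistance),
    = kg⁻¹·m⁻²·s³·A².
Combining: Bq⁻¹·S = s · (kg⁻¹·m⁻²·s³·A²) = kg⁻¹·m⁻²·s⁴·A².
kg⁻¹·m⁻²·s⁴·A² is the base-SI form of the farad.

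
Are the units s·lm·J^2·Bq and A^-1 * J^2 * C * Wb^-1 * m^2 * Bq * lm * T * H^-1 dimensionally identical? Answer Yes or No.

Left side:
  lm = cd·sr = cd (luminous flux; sr is dimensionless).
  J = N·m (work = force × distance),
      = kg·m²·s⁻².
  So J² = kg²·m⁴·s⁻⁴.
  Bq = 1/s = s⁻¹ (activity is decays per second).
  Combining: s·lm·J²·Bq = s · cd · (kg²·m⁴·s⁻⁴) · s⁻¹ = kg²·m⁴·s⁻⁴·cd.
Right side:
  J = kg·m²·s⁻².
  So J² = kg²·m⁴·s⁻⁴.
  C = s·A.
  Wb = kg·m²·s⁻²·A⁻¹.
  So Wb⁻¹ = kg⁻¹·m⁻²·s²·A.
  Bq = s⁻¹.
  lm = cd.
  T = kg·s⁻²·A⁻¹.
  H = kg·m²·s⁻²·A⁻².
  So H⁻¹ = kg⁻¹·m⁻²·s²·A².
  Combining: A⁻¹·J²·C·Wb⁻¹·m²·Bq·lm·T·H⁻¹ = A⁻¹ · (kg²·m⁴·s⁻⁴) · (s·A) · (kg⁻¹·m⁻²·s²·A) · m² · s⁻¹ · cd · (kg·s⁻²·A⁻¹) · (kg⁻¹·m⁻²·s²·A²) = kg·m²·s⁻²·A²·cd.
Left is kg²·m⁴·s⁻⁴·cd; right is kg·m²·s⁻²·A²·cd — different.

No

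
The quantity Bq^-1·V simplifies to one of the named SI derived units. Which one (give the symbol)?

Bq = 1/s = s⁻¹ (activity is decays per second).
So Bq⁻¹ = s.
V = W/A (potential = power per current),
    = kg·m²·s⁻³·A⁻¹.
Combining: Bq⁻¹·V = s · (kg·m²·s⁻³·A⁻¹) = kg·m²·s⁻²·A⁻¹.
kg·m²·s⁻²·A⁻¹ is the base-SI form of the weber.

Wb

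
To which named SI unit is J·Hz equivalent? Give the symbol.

W

J = N·m (work = force × distance),
    = kg·m²·s⁻².
Hz = 1/s = s⁻¹ (frequency is cycles per second).
Combining: J·Hz = (kg·m²·s⁻²) · s⁻¹ = kg·m²·s⁻³.
kg·m²·s⁻³ is the base-SI form of the watt.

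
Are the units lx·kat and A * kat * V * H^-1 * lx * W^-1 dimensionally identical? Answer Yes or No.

No

Left side:
  lx = lm/m² (illuminance = luminous flux per area),
      = m⁻²·cd.
  kat = mol/s = s⁻¹·mol (catalytic activity).
  Combining: lx·kat = (m⁻²·cd) · (s⁻¹·mol) = m⁻²·s⁻¹·mol·cd.
Right side:
  kat = s⁻¹·mol.
  V = kg·m²·s⁻³·A⁻¹.
  H = kg·m²·s⁻²·A⁻².
  So H⁻¹ = kg⁻¹·m⁻²·s²·A².
  lx = m⁻²·cd.
  W = kg·m²·s⁻³.
  So W⁻¹ = kg⁻¹·m⁻²·s³.
  Combining: A·kat·V·H⁻¹·lx·W⁻¹ = A · (s⁻¹·mol) · (kg·m²·s⁻³·A⁻¹) · (kg⁻¹·m⁻²·s²·A²) · (m⁻²·cd) · (kg⁻¹·m⁻²·s³) = kg⁻¹·m⁻⁴·s·A²·mol·cd.
Left is m⁻²·s⁻¹·mol·cd; right is kg⁻¹·m⁻⁴·s·A²·mol·cd — different.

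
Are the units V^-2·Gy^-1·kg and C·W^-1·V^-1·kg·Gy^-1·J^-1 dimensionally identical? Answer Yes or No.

No

Left side:
  V = W/A (potential = power per current),
      = kg·m²·s⁻³·A⁻¹.
  So V⁻² = kg⁻²·m⁻⁴·s⁶·A².
  Gy = J/kg (absorbed dose = energy per mass),
      = m²·s⁻².
  So Gy⁻¹ = m⁻²·s².
  Combining: V⁻²·Gy⁻¹·kg = (kg⁻²·m⁻⁴·s⁶·A²) · (m⁻²·s²) · kg = kg⁻¹·m⁻⁶·s⁸·A².
Right side:
  C = s·A.
  W = kg·m²·s⁻³.
  So W⁻¹ = kg⁻¹·m⁻²·s³.
  V = kg·m²·s⁻³·A⁻¹.
  So V⁻¹ = kg⁻¹·m⁻²·s³·A.
  Gy = m²·s⁻².
  So Gy⁻¹ = m⁻²·s².
  J = kg·m²·s⁻².
  So J⁻¹ = kg⁻¹·m⁻²·s².
  Combining: C·W⁻¹·V⁻¹·kg·Gy⁻¹·J⁻¹ = (s·A) · (kg⁻¹·m⁻²·s³) · (kg⁻¹·m⁻²·s³·A) · kg · (m⁻²·s²) · (kg⁻¹·m⁻²·s²) = kg⁻²·m⁻⁸·s¹¹·A².
Left is kg⁻¹·m⁻⁶·s⁸·A²; right is kg⁻²·m⁻⁸·s¹¹·A² — different.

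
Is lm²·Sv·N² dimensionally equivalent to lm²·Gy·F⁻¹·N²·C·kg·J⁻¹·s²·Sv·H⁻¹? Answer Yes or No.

Left side:
  lm = cd·sr = cd (luminous flux; sr is dimensionless).
  So lm² = cd².
  Sv = J/kg (equivalent dose = energy per mass),
      = m²·s⁻².
  N = kg·m/s² = kg·m·s⁻² (force = mass × acceleration).
  So N² = kg²·m²·s⁻⁴.
  Combining: lm²·Sv·N² = cd² · (m²·s⁻²) · (kg²·m²·s⁻⁴) = kg²·m⁴·s⁻⁶·cd².
Right side:
  lm = cd.
  So lm² = cd².
  Gy = m²·s⁻².
  F = kg⁻¹·m⁻²·s⁴·A².
  So F⁻¹ = kg·m²·s⁻⁴·A⁻².
  N = kg·m·s⁻².
  So N² = kg²·m²·s⁻⁴.
  C = s·A.
  J = kg·m²·s⁻².
  So J⁻¹ = kg⁻¹·m⁻²·s².
  Sv = m²·s⁻².
  H = kg·m²·s⁻²·A⁻².
  So H⁻¹ = kg⁻¹·m⁻²·s²·A².
  Combining: lm²·Gy·F⁻¹·N²·C·kg·J⁻¹·s²·Sv·H⁻¹ = cd² · (m²·s⁻²) · (kg·m²·s⁻⁴·A⁻²) · (kg²·m²·s⁻⁴) · (s·A) · kg · (kg⁻¹·m⁻²·s²) · s² · (m²·s⁻²) · (kg⁻¹·m⁻²·s²·A²) = kg²·m⁴·s⁻⁵·A·cd².
Left is kg²·m⁴·s⁻⁶·cd²; right is kg²·m⁴·s⁻⁵·A·cd² — different.

No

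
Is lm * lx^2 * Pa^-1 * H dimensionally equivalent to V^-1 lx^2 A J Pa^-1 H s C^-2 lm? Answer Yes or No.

Yes

Left side:
  lm = cd·sr = cd (luminous flux; sr is dimensionless).
  lx = lm/m² (illuminance = luminous flux per area),
      = m⁻²·cd.
  So lx² = m⁻⁴·cd².
  Pa = N/m² (pressure = force per area),
      = kg·m⁻¹·s⁻².
  So Pa⁻¹ = kg⁻¹·m·s².
  H = Wb/A (inductance = flux per current),
      = kg·m²·s⁻²·A⁻².
  Combining: lm·lx²·Pa⁻¹·H = cd · (m⁻⁴·cd²) · (kg⁻¹·m·s²) · (kg·m²·s⁻²·A⁻²) = m⁻¹·A⁻²·cd³.
Right side:
  V = kg·m²·s⁻³·A⁻¹.
  So V⁻¹ = kg⁻¹·m⁻²·s³·A.
  lx = m⁻²·cd.
  So lx² = m⁻⁴·cd².
  J = kg·m²·s⁻².
  Pa = kg·m⁻¹·s⁻².
  So Pa⁻¹ = kg⁻¹·m·s².
  H = kg·m²·s⁻²·A⁻².
  C = s·A.
  So C⁻² = s⁻²·A⁻².
  lm = cd.
  Combining: V⁻¹·lx²·A·J·Pa⁻¹·H·s·C⁻²·lm = (kg⁻¹·m⁻²·s³·A) · (m⁻⁴·cd²) · A · (kg·m²·s⁻²) · (kg⁻¹·m·s²) · (kg·m²·s⁻²·A⁻²) · s · (s⁻²·A⁻²) · cd = m⁻¹·A⁻²·cd³.
Both reduce to m⁻¹·A⁻²·cd³.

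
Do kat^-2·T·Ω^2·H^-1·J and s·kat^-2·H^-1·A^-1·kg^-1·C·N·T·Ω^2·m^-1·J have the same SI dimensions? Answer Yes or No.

Yes

Left side:
  kat = mol/s = s⁻¹·mol (catalytic activity).
  So kat⁻² = s²·mol⁻².
  T = Wb/m² (flux density = flux per area),
      = kg·s⁻²·A⁻¹.
  Ω = V/A (resistance = voltage per current),
      = kg·m²·s⁻³·A⁻².
  So Ω² = kg²·m⁴·s⁻⁶·A⁻⁴.
  H = Wb/A (inductance = flux per current),
      = kg·m²·s⁻²·A⁻².
  So H⁻¹ = kg⁻¹·m⁻²·s²·A².
  J = N·m (work = force × distance),
      = kg·m²·s⁻².
  Combining: kat⁻²·T·Ω²·H⁻¹·J = (s²·mol⁻²) · (kg·s⁻²·A⁻¹) · (kg²·m⁴·s⁻⁶·A⁻⁴) · (kg⁻¹·m⁻²·s²·A²) · (kg·m²·s⁻²) = kg³·m⁴·s⁻⁶·A⁻³·mol⁻².
Right side:
  kat = s⁻¹·mol.
  So kat⁻² = s²·mol⁻².
  H = kg·m²·s⁻²·A⁻².
  So H⁻¹ = kg⁻¹·m⁻²·s²·A².
  C = s·A.
  N = kg·m·s⁻².
  T = kg·s⁻²·A⁻¹.
  Ω = kg·m²·s⁻³·A⁻².
  So Ω² = kg²·m⁴·s⁻⁶·A⁻⁴.
  J = kg·m²·s⁻².
  Combining: s·kat⁻²·H⁻¹·A⁻¹·kg⁻¹·C·N·T·Ω²·m⁻¹·J = s · (s²·mol⁻²) · (kg⁻¹·m⁻²·s²·A²) · A⁻¹ · kg⁻¹ · (s·A) · (kg·m·s⁻²) · (kg·s⁻²·A⁻¹) · (kg²·m⁴·s⁻⁶·A⁻⁴) · m⁻¹ · (kg·m²·s⁻²) = kg³·m⁴·s⁻⁶·A⁻³·mol⁻².
Both reduce to kg³·m⁴·s⁻⁶·A⁻³·mol⁻².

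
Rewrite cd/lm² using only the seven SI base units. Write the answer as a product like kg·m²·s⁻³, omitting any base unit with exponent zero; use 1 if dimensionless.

lm = cd·sr = cd (luminous flux; sr is dimensionless).
So lm⁻² = cd⁻².
Combining: cd·lm⁻² = cd · cd⁻² = cd⁻¹.

cd⁻¹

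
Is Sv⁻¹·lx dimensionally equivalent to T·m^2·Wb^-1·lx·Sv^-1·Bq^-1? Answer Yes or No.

No

Left side:
  Sv = m²·s⁻².
  So Sv⁻¹ = m⁻²·s².
  lx = m⁻²·cd.
  Combining: Sv⁻¹·lx = (m⁻²·s²) · (m⁻²·cd) = m⁻⁴·s²·cd.
Right side:
  T = Wb/m² (flux density = flux per area),
      = kg·s⁻²·A⁻¹.
  Wb = V·s (flux: a volt is a weber per second),
      = kg·m²·s⁻²·A⁻¹.
  So Wb⁻¹ = kg⁻¹·m⁻²·s²·A.
  lx = lm/m² (illuminance = luminous flux per area),
      = m⁻²·cd.
  Sv = J/kg (equivalent dose = energy per mass),
      = m²·s⁻².
  So Sv⁻¹ = m⁻²·s².
  Bq = 1/s = s⁻¹ (activity is decays per second).
  So Bq⁻¹ = s.
  Combining: T·m²·Wb⁻¹·lx·Sv⁻¹·Bq⁻¹ = (kg·s⁻²·A⁻¹) · m² · (kg⁻¹·m⁻²·s²·A) · (m⁻²·cd) · (m⁻²·s²) · s = m⁻⁴·s³·cd.
Left is m⁻⁴·s²·cd; right is m⁻⁴·s³·cd — different.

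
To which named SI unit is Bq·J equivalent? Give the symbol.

W

Bq = 1/s = s⁻¹ (activity is decays per second).
J = N·m (work = force × distance),
    = kg·m²·s⁻².
Combining: Bq·J = s⁻¹ · (kg·m²·s⁻²) = kg·m²·s⁻³.
kg·m²·s⁻³ is the base-SI form of the watt.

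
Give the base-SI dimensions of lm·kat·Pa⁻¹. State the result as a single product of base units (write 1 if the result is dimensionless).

lm = cd.
kat = s⁻¹·mol.
Pa = kg·m⁻¹·s⁻².
So Pa⁻¹ = kg⁻¹·m·s².
Combining: lm·kat·Pa⁻¹ = cd · (s⁻¹·mol) · (kg⁻¹·m·s²) = kg⁻¹·m·s·mol·cd.

kg⁻¹·m·s·mol·cd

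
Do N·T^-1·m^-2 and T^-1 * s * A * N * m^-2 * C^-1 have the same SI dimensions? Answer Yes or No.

Left side:
  N = kg·m·s⁻².
  T = kg·s⁻²·A⁻¹.
  So T⁻¹ = kg⁻¹·s²·A.
  Combining: N·T⁻¹·m⁻² = (kg·m·s⁻²) · (kg⁻¹·s²·A) · m⁻² = m⁻¹·A.
Right side:
  T = Wb/m² (flux density = flux per area),
      = kg·s⁻²·A⁻¹.
  So T⁻¹ = kg⁻¹·s²·A.
  N = kg·m/s² = kg·m·s⁻² (force = mass × acceleration).
  C = A·s = s·A (charge = current × time).
  So C⁻¹ = s⁻¹·A⁻¹.
  Combining: T⁻¹·s·A·N·m⁻²·C⁻¹ = (kg⁻¹·s²·A) · s · A · (kg·m·s⁻²) · m⁻² · (s⁻¹·A⁻¹) = m⁻¹·A.
Both reduce to m⁻¹·A.

Yes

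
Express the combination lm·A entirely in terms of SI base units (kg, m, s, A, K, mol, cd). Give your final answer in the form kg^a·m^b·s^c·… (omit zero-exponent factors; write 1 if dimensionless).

lm = cd.
Combining: lm·A = cd · A = A·cd.

A·cd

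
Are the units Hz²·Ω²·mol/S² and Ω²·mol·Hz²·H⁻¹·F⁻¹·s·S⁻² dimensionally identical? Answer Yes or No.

Left side:
  Hz = 1/s = s⁻¹ (frequency is cycles per second).
  So Hz² = s⁻².
  S = 1/Ω (conductance is reciprocal resistance),
      = kg⁻¹·m⁻²·s³·A².
  So S⁻² = kg²·m⁴·s⁻⁶·A⁻⁴.
  Ω = V/A (resistance = voltage per current),
      = kg·m²·s⁻³·A⁻².
  So Ω² = kg²·m⁴·s⁻⁶·A⁻⁴.
  Combining: Hz²·S⁻²·Ω²·mol = s⁻² · (kg²·m⁴·s⁻⁶·A⁻⁴) · (kg²·m⁴·s⁻⁶·A⁻⁴) · mol = kg⁴·m⁸·s⁻¹⁴·A⁻⁸·mol.
Right side:
  Ω = kg·m²·s⁻³·A⁻².
  So Ω² = kg²·m⁴·s⁻⁶·A⁻⁴.
  Hz = s⁻¹.
  So Hz² = s⁻².
  H = kg·m²·s⁻²·A⁻².
  So H⁻¹ = kg⁻¹·m⁻²·s²·A².
  F = kg⁻¹·m⁻²·s⁴·A².
  So F⁻¹ = kg·m²·s⁻⁴·A⁻².
  S = kg⁻¹·m⁻²·s³·A².
  So S⁻² = kg²·m⁴·s⁻⁶·A⁻⁴.
  Combining: Ω²·mol·Hz²·H⁻¹·F⁻¹·s·S⁻² = (kg²·m⁴·s⁻⁶·A⁻⁴) · mol · s⁻² · (kg⁻¹·m⁻²·s²·A²) · (kg·m²·s⁻⁴·A⁻²) · s · (kg²·m⁴·s⁻⁶·A⁻⁴) = kg⁴·m⁸·s⁻¹⁵·A⁻⁸·mol.
Left is kg⁴·m⁸·s⁻¹⁴·A⁻⁸·mol; right is kg⁴·m⁸·s⁻¹⁵·A⁻⁸·mol — different.

No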